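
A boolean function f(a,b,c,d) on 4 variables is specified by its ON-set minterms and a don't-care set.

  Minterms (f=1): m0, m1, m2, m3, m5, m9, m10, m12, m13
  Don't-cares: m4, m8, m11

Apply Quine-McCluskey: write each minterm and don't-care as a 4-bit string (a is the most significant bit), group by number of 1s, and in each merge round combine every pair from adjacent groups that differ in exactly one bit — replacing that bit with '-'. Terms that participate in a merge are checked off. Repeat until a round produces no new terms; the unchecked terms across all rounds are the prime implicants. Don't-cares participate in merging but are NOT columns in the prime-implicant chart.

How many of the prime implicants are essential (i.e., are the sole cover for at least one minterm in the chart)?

size-2^0 implicants → 0000(✓)  0001(✓)  0010(✓)  0011(✓)  0100(✓)  0101(✓)  1000(✓)  1001(✓)  1010(✓)  1011(✓)  1100(✓)  1101(✓)
size-2^1 implicants → -000(✓)  -001(✓)  -010(✓)  -011(✓)  -100(✓)  -101(✓)  0-00(✓)  0-01(✓)  00-0(✓)  00-1(✓)  000-(✓)  001-(✓)  010-(✓)  1-00(✓)  1-01(✓)  10-0(✓)  10-1(✓)  100-(✓)  101-(✓)  110-(✓)
size-2^2 implicants → --00(✓)  --01(✓)  -0-0(✓)  -0-1(✓)  -00-(✓)  -01-(✓)  -10-(✓)  0-0-(✓)  00--(✓)  1-0-(✓)  10--(✓)
size-2^3 implicants → --0-  -0--
Unchecked terms (primes): --0-, -0--
Minterm coverage:
  m0 ⊆ --0-,-0--
  m1 ⊆ --0-,-0--
  m2 ⊆ -0-- [E]
  m3 ⊆ -0-- [E]
  m5 ⊆ --0- [E]
  m9 ⊆ --0-,-0--
  m10 ⊆ -0-- [E]
  m12 ⊆ --0- [E]
  m13 ⊆ --0- [E]
E = {--0-, -0--}

2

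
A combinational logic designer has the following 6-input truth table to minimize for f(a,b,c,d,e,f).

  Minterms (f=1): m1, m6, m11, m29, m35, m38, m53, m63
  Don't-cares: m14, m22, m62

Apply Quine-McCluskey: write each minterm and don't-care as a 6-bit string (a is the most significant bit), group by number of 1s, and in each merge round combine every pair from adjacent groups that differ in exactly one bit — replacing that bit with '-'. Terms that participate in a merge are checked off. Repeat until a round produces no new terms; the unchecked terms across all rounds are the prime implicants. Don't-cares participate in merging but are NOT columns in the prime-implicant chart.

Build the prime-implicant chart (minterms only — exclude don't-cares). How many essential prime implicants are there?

[col 0] 000001, 000110*, 001011, 001110*, 010110*, 011101, 100011, 100110*, 110101, 111110*, 111111*
[col 1] -00110, 0-0110, 00-110, 11111-
Prime implicants: -00110, 0-0110, 00-110, 000001, 001011, 011101, 100011, 110101, 11111-
PI chart (minterm → PIs covering it):
  1 | 000001  (sole → essential)
  6 | -00110,0-0110,00-110
  11 | 001011  (sole → essential)
  29 | 011101  (sole → essential)
  35 | 100011  (sole → essential)
  38 | -00110  (sole → essential)
  53 | 110101  (sole → essential)
  63 | 11111-  (sole → essential)
Essential prime implicants: -00110, 000001, 001011, 011101, 100011, 110101, 11111-

7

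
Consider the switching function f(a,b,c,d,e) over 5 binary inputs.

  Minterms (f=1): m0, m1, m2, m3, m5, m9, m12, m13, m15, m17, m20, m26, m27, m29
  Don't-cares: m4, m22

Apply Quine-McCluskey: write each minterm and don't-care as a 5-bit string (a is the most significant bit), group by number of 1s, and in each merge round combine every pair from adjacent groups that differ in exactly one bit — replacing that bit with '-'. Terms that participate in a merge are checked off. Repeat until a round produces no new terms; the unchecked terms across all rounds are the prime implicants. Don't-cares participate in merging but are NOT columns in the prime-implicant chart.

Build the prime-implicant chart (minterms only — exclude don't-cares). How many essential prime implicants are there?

7

[col 0] 00000*, 00001*, 00010*, 00011*, 00100*, 00101*, 01001*, 01100*, 01101*, 01111*, 10001*, 10100*, 10110*, 11010*, 11011*, 11101*
[col 1] -0001, -0100, -1101, 0-001*, 0-100*, 0-101*, 00-00*, 00-01*, 000-0*, 000-1*, 0000-*, 0001-*, 0010-*, 01-01*, 011-1, 0110-*, 101-0, 1101-
[col 2] 0--01, 0-10-, 00-0-, 000--
Prime implicants: -0001, -0100, -1101, 0--01, 0-10-, 00-0-, 000--, 011-1, 101-0, 1101-
PI chart (minterm → PIs covering it):
  0 | 00-0-,000--
  1 | -0001,0--01,00-0-,000--
  2 | 000--  (sole → essential)
  3 | 000--  (sole → essential)
  5 | 0--01,0-10-,00-0-
  9 | 0--01  (sole → essential)
  12 | 0-10-  (sole → essential)
  13 | -1101,0--01,0-10-,011-1
  15 | 011-1  (sole → essential)
  17 | -0001  (sole → essential)
  20 | -0100,101-0
  26 | 1101-  (sole → essential)
  27 | 1101-  (sole → essential)
  29 | -1101  (sole → essential)
Essential prime implicants: -0001, -1101, 0--01, 0-10-, 000--, 011-1, 1101-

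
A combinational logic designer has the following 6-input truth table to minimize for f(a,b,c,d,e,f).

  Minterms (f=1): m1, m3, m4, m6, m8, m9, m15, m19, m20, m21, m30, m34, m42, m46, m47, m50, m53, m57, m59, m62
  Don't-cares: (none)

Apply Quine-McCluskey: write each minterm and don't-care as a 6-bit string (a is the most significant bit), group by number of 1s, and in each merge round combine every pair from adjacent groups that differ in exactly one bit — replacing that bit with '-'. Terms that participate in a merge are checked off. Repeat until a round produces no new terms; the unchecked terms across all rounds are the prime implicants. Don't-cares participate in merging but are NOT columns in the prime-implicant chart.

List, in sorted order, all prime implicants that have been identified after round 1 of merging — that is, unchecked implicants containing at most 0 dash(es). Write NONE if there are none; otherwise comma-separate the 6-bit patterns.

Round 0: 000001✓ 000011✓ 000100✓ 000110✓ 001000✓ 001001✓ 001111✓ 010011✓ 010100✓ 010101✓ 011110✓ 100010✓ 101010✓ 101110✓ 101111✓ 110010✓ 110101✓ 111001✓ 111011✓ 111110✓
Round 1: -01111 -10101 -11110 0-0011 0-0100 00-001 0000-1 0001-0 00100- 01010- 1-0010 1-1110 10-010 101-10 10111- 1110-1
PIs = {-01111, -10101, -11110, 0-0011, 0-0100, 00-001, 0000-1, 0001-0, 00100-, 01010-, 1-0010, 1-1110, 10-010, 101-10, 10111-, 1110-1}

NONE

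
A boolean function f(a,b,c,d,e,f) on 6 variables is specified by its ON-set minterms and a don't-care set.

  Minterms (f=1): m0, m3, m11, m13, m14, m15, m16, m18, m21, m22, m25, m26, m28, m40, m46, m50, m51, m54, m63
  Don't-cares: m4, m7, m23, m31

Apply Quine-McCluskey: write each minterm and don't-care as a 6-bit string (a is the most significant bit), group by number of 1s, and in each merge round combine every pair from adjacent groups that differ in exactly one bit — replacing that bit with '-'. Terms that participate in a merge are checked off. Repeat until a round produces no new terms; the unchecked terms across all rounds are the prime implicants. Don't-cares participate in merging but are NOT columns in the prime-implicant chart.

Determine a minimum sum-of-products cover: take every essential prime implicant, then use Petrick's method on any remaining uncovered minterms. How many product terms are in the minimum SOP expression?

size-2^0 implicants → 000000(✓)  000011(✓)  000100(✓)  000111(✓)  001011(✓)  001101(✓)  001110(✓)  001111(✓)  010000(✓)  010010(✓)  010101(✓)  010110(✓)  010111(✓)  011001  011010(✓)  011100  011111(✓)  101000  101110(✓)  110010(✓)  110011(✓)  110110(✓)  111111(✓)
size-2^1 implicants → -01110  -10010(✓)  -10110(✓)  -11111  0-0000  0-0111(✓)  0-1111(✓)  00-011(✓)  00-111(✓)  000-00  000-11(✓)  001-11(✓)  0011-1  00111-  01-010  01-111(✓)  010-10(✓)  0100-0  0101-1  01011-  110-10(✓)  11001-
size-2^2 implicants → -10-10  0--111  00--11
Unchecked terms (primes): -01110, -10-10, -11111, 0--111, 0-0000, 00--11, 000-00, 0011-1, 00111-, 01-010, 0100-0, 0101-1, 01011-, 011001, 011100, 101000, 11001-
Minterm coverage:
  m0 ⊆ 0-0000,000-00
  m3 ⊆ 00--11 [E]
  m11 ⊆ 00--11 [E]
  m13 ⊆ 0011-1 [E]
  m14 ⊆ -01110,00111-
  m15 ⊆ 0--111,00--11,0011-1,00111-
  m16 ⊆ 0-0000,0100-0
  m18 ⊆ -10-10,01-010,0100-0
  m21 ⊆ 0101-1 [E]
  m22 ⊆ -10-10,01011-
  m25 ⊆ 011001 [E]
  m26 ⊆ 01-010 [E]
  m28 ⊆ 011100 [E]
  m40 ⊆ 101000 [E]
  m46 ⊆ -01110 [E]
  m50 ⊆ -10-10,11001-
  m51 ⊆ 11001- [E]
  m54 ⊆ -10-10 [E]
  m63 ⊆ -11111 [E]
E = {-01110, -10-10, -11111, 00--11, 0011-1, 01-010, 0101-1, 011001, 011100, 101000, 11001-}
Petrick residual → 0-0000
Cover = b'cdef' + bc'ef' + bcdef + a'c'd'e'f' + a'b'ef + a'b'cdf + a'bd'ef' + a'bc'df + a'bcd'e'f + a'bcde'f' + ab'cd'e'f' + abc'd'e  |cover|=12

12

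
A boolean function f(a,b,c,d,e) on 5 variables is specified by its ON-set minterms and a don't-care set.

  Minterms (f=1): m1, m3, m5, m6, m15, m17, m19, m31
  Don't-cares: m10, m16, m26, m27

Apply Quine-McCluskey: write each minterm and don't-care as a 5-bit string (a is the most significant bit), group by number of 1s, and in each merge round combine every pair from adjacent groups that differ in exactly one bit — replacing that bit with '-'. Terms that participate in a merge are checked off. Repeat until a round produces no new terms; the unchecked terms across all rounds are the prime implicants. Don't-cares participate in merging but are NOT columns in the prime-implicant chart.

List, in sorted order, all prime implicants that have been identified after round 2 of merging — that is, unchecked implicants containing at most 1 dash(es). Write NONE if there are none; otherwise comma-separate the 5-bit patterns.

Round 0: 00001✓ 00011✓ 00101✓ 00110 01010✓ 01111✓ 10000✓ 10001✓ 10011✓ 11010✓ 11011✓ 11111✓
Round 1: -0001✓ -0011✓ -1010 -1111 00-01 000-1✓ 1-011 100-1✓ 1000- 11-11 1101-
Round 2: -00-1
PIs = {-00-1, -1010, -1111, 00-01, 00110, 1-011, 1000-, 11-11, 1101-}

-1010, -1111, 00-01, 00110, 1-011, 1000-, 11-11, 1101-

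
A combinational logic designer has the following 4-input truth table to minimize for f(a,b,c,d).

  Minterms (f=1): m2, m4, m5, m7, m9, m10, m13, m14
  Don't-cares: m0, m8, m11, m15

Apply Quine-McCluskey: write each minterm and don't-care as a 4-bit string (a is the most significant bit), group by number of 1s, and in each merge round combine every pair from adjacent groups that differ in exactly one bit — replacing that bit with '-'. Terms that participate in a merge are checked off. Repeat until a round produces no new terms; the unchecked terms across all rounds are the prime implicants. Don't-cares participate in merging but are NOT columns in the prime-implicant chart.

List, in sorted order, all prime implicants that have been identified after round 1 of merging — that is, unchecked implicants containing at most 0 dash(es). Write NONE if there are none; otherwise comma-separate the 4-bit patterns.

NONE

size-2^0 implicants → 0000(✓)  0010(✓)  0100(✓)  0101(✓)  0111(✓)  1000(✓)  1001(✓)  1010(✓)  1011(✓)  1101(✓)  1110(✓)  1111(✓)
size-2^1 implicants → -000(✓)  -010(✓)  -101(✓)  -111(✓)  0-00  00-0(✓)  01-1(✓)  010-  1-01(✓)  1-10(✓)  1-11(✓)  10-0(✓)  10-1(✓)  100-(✓)  101-(✓)  11-1(✓)  111-(✓)
size-2^2 implicants → -0-0  -1-1  1--1  1-1-  10--
Unchecked terms (primes): -0-0, -1-1, 0-00, 010-, 1--1, 1-1-, 10--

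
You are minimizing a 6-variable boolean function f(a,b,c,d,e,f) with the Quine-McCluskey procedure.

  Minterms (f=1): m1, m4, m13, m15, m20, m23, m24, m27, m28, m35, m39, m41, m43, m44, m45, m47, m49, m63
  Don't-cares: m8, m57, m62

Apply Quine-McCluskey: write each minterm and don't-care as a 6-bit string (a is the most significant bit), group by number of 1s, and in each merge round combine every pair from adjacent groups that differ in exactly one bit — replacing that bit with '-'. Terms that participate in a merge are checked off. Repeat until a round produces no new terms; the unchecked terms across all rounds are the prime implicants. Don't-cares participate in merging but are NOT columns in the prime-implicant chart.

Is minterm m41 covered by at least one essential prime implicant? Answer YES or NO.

NO

[col 0] 000001, 000100*, 001000*, 001101*, 001111*, 010100*, 010111, 011000*, 011011, 011100*, 100011*, 100111*, 101001*, 101011*, 101100*, 101101*, 101111*, 110001*, 111001*, 111110*, 111111*
[col 1] -01101*, -01111*, 0-0100, 0-1000, 0011-1*, 01-100, 011-00, 1-1001, 1-1111, 10-011*, 10-111*, 100-11*, 101-01*, 101-11*, 1010-1*, 1011-1*, 10110-, 11-001, 11111-
[col 2] -011-1, 10--11, 101--1
Prime implicants: -011-1, 0-0100, 0-1000, 000001, 01-100, 010111, 011-00, 011011, 1-1001, 1-1111, 10--11, 101--1, 10110-, 11-001, 11111-
PI chart (minterm → PIs covering it):
  1 | 000001  (sole → essential)
  4 | 0-0100  (sole → essential)
  13 | -011-1  (sole → essential)
  15 | -011-1  (sole → essential)
  20 | 0-0100,01-100
  23 | 010111  (sole → essential)
  24 | 0-1000,011-00
  27 | 011011  (sole → essential)
  28 | 01-100,011-00
  35 | 10--11  (sole → essential)
  39 | 10--11  (sole → essential)
  41 | 1-1001,101--1
  43 | 10--11,101--1
  44 | 10110-  (sole → essential)
  45 | -011-1,101--1,10110-
  47 | -011-1,1-1111,10--11,101--1
  49 | 11-001  (sole → essential)
  63 | 1-1111,11111-
Essential prime implicants: -011-1, 0-0100, 000001, 010111, 011011, 10--11, 10110-, 11-001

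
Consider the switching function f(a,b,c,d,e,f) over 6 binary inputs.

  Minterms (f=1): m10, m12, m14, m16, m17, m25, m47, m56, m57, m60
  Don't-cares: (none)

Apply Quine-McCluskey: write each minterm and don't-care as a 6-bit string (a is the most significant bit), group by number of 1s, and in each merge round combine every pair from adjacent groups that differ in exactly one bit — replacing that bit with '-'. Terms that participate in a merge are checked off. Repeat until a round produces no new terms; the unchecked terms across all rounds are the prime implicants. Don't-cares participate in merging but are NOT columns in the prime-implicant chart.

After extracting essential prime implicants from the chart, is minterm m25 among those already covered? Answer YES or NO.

NO

Round 0: 001010✓ 001100✓ 001110✓ 010000✓ 010001✓ 011001✓ 101111 111000✓ 111001✓ 111100✓
Round 1: -11001 001-10 0011-0 01-001 01000- 111-00 11100-
PIs = {-11001, 001-10, 0011-0, 01-001, 01000-, 101111, 111-00, 11100-}
Coverage chart:
  m10: 001-10 ←essential
  m12: 0011-0 ←essential
  m14: 001-10,0011-0
  m16: 01000- ←essential
  m17: 01-001,01000-
  m25: -11001,01-001
  m47: 101111 ←essential
  m56: 111-00,11100-
  m57: -11001,11100-
  m60: 111-00 ←essential
Essential: 001-10, 0011-0, 01000-, 101111, 111-00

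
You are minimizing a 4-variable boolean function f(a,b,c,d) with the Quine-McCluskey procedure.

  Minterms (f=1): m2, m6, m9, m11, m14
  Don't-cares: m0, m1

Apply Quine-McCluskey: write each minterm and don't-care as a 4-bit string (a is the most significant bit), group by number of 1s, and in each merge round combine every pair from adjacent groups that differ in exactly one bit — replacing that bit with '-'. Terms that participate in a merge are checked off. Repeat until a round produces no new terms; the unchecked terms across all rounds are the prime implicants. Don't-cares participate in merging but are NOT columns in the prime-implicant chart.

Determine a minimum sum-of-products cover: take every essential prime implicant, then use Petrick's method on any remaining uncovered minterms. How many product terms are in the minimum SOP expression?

Round 0: 0000✓ 0001✓ 0010✓ 0110✓ 1001✓ 1011✓ 1110✓
Round 1: -001 -110 0-10 00-0 000- 10-1
PIs = {-001, -110, 0-10, 00-0, 000-, 10-1}
Coverage chart:
  m2: 0-10,00-0
  m6: -110,0-10
  m9: -001,10-1
  m11: 10-1 ←essential
  m14: -110 ←essential
Essential: -110, 10-1
Petrick residual → 0-10
Min cover (3 terms): bcd' + a'cd' + ab'd

3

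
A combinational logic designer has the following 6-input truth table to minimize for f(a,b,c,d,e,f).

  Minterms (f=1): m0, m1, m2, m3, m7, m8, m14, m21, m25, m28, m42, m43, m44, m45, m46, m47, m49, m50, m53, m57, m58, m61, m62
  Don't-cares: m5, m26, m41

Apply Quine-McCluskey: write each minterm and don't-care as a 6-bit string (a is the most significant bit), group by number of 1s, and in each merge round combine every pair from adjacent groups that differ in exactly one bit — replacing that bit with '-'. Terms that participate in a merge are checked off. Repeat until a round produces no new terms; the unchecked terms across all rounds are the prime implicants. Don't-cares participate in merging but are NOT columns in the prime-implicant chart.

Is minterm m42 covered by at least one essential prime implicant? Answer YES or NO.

Round 0: 000000✓ 000001✓ 000010✓ 000011✓ 000101✓ 000111✓ 001000✓ 001110✓ 010101✓ 011001✓ 011010✓ 011100 101001✓ 101010✓ 101011✓ 101100✓ 101101✓ 101110✓ 101111✓ 110001✓ 110010✓ 110101✓ 111001✓ 111010✓ 111101✓ 111110✓
Round 1: -01110 -10101 -11001 -11010 0-0101 00-000 000-01✓ 000-11✓ 0000-0✓ 0000-1✓ 00000-✓ 00001-✓ 0001-1✓ 1-1001✓ 1-1010✓ 1-1101✓ 1-1110✓ 101-01✓ 101-10✓ 101-11✓ 1010-1✓ 10101-✓ 1011-0✓ 1011-1✓ 10110-✓ 10111-✓ 11-001✓ 11-010 11-101✓ 110-01✓ 111-01✓ 111-10✓
Round 2: 000--1 0000-- 1-1-01 1-1-10 101--1 101-1- 1011-- 11--01
PIs = {-01110, -10101, -11001, -11010, 0-0101, 00-000, 000--1, 0000--, 011100, 1-1-01, 1-1-10, 101--1, 101-1-, 1011--, 11--01, 11-010}
Coverage chart:
  m0: 00-000,0000--
  m1: 000--1,0000--
  m2: 0000-- ←essential
  m3: 000--1,0000--
  m7: 000--1 ←essential
  m8: 00-000 ←essential
  m14: -01110 ←essential
  m21: -10101,0-0101
  m25: -11001 ←essential
  m28: 011100 ←essential
  m42: 1-1-10,101-1-
  m43: 101--1,101-1-
  m44: 1011-- ←essential
  m45: 1-1-01,101--1,1011--
  m46: -01110,1-1-10,101-1-,1011--
  m47: 101--1,101-1-,1011--
  m49: 11--01 ←essential
  m50: 11-010 ←essential
  m53: -10101,11--01
  m57: -11001,1-1-01,11--01
  m58: -11010,1-1-10,11-010
  m61: 1-1-01,11--01
  m62: 1-1-10 ←essential
Essential: -01110, -11001, 00-000, 000--1, 0000--, 011100, 1-1-10, 1011--, 11--01, 11-010

YES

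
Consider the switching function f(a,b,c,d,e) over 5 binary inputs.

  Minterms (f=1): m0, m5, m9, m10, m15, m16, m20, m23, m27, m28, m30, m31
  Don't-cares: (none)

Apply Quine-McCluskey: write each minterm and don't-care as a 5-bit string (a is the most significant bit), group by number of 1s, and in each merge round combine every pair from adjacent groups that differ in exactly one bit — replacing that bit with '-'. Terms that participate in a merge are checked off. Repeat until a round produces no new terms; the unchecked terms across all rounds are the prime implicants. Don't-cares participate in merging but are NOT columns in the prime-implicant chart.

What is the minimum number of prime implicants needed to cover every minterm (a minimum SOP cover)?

9

size-2^0 implicants → 00000(✓)  00101  01001  01010  01111(✓)  10000(✓)  10100(✓)  10111(✓)  11011(✓)  11100(✓)  11110(✓)  11111(✓)
size-2^1 implicants → -0000  -1111  1-100  1-111  10-00  11-11  111-0  1111-
Unchecked terms (primes): -0000, -1111, 00101, 01001, 01010, 1-100, 1-111, 10-00, 11-11, 111-0, 1111-
Minterm coverage:
  m0 ⊆ -0000 [E]
  m5 ⊆ 00101 [E]
  m9 ⊆ 01001 [E]
  m10 ⊆ 01010 [E]
  m15 ⊆ -1111 [E]
  m16 ⊆ -0000,10-00
  m20 ⊆ 1-100,10-00
  m23 ⊆ 1-111 [E]
  m27 ⊆ 11-11 [E]
  m28 ⊆ 1-100,111-0
  m30 ⊆ 111-0,1111-
  m31 ⊆ -1111,1-111,11-11,1111-
E = {-0000, -1111, 00101, 01001, 01010, 1-111, 11-11}
Petrick residual → 1-100, 111-0
Cover = b'c'd'e' + bcde + a'b'cd'e + a'bc'd'e + a'bc'de' + acd'e' + acde + abde + abce'  |cover|=9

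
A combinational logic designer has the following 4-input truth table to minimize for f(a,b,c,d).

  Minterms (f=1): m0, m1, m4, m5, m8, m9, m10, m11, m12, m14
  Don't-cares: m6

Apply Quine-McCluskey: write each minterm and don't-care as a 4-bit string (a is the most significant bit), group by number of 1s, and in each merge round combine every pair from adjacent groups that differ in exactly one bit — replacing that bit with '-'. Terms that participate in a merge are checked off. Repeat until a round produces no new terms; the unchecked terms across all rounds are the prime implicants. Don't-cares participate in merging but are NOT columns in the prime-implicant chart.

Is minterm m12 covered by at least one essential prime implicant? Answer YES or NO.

NO

[col 0] 0000*, 0001*, 0100*, 0101*, 0110*, 1000*, 1001*, 1010*, 1011*, 1100*, 1110*
[col 1] -000*, -001*, -100*, -110*, 0-00*, 0-01*, 000-*, 01-0*, 010-*, 1-00*, 1-10*, 10-0*, 10-1*, 100-*, 101-*, 11-0*
[col 2] --00, -00-, -1-0, 0-0-, 1--0, 10--
Prime implicants: --00, -00-, -1-0, 0-0-, 1--0, 10--
PI chart (minterm → PIs covering it):
  0 | --00,-00-,0-0-
  1 | -00-,0-0-
  4 | --00,-1-0,0-0-
  5 | 0-0-  (sole → essential)
  8 | --00,-00-,1--0,10--
  9 | -00-,10--
  10 | 1--0,10--
  11 | 10--  (sole → essential)
  12 | --00,-1-0,1--0
  14 | -1-0,1--0
Essential prime implicants: 0-0-, 10--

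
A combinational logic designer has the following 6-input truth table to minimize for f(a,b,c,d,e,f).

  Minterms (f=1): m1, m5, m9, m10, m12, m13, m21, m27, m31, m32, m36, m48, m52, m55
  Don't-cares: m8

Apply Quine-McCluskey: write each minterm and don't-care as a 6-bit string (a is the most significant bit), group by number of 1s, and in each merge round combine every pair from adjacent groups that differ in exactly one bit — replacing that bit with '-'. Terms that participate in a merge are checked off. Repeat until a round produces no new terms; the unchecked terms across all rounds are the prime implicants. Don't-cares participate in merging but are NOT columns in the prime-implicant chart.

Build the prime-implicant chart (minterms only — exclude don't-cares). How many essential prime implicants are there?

[col 0] 000001*, 000101*, 001000*, 001001*, 001010*, 001100*, 001101*, 010101*, 011011*, 011111*, 100000*, 100100*, 110000*, 110100*, 110111
[col 1] 0-0101, 00-001*, 00-101*, 000-01*, 001-00*, 001-01*, 0010-0, 00100-*, 00110-*, 011-11, 1-0000*, 1-0100*, 100-00*, 110-00*
[col 2] 00--01, 001-0-, 1-0-00
Prime implicants: 0-0101, 00--01, 001-0-, 0010-0, 011-11, 1-0-00, 110111
PI chart (minterm → PIs covering it):
  1 | 00--01  (sole → essential)
  5 | 0-0101,00--01
  9 | 00--01,001-0-
  10 | 0010-0  (sole → essential)
  12 | 001-0-  (sole → essential)
  13 | 00--01,001-0-
  21 | 0-0101  (sole → essential)
  27 | 011-11  (sole → essential)
  31 | 011-11  (sole → essential)
  32 | 1-0-00  (sole → essential)
  36 | 1-0-00  (sole → essential)
  48 | 1-0-00  (sole → essential)
  52 | 1-0-00  (sole → essential)
  55 | 110111  (sole → essential)
Essential prime implicants: 0-0101, 00--01, 001-0-, 0010-0, 011-11, 1-0-00, 110111

7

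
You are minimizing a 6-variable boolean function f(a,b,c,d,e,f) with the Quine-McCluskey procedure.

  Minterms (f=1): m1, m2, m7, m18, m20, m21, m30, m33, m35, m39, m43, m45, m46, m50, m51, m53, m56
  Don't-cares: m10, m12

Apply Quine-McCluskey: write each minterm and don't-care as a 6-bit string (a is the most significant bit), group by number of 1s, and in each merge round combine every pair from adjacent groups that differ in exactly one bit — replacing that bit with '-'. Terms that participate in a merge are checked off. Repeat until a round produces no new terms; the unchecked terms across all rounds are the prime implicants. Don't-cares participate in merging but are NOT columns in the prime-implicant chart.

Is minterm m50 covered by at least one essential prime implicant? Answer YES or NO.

[col 0] 000001*, 000010*, 000111*, 001010*, 001100, 010010*, 010100*, 010101*, 011110, 100001*, 100011*, 100111*, 101011*, 101101, 101110, 110010*, 110011*, 110101*, 111000
[col 1] -00001, -00111, -10010, -10101, 0-0010, 00-010, 01010-, 1-0011, 10-011, 100-11, 1000-1, 11001-
Prime implicants: -00001, -00111, -10010, -10101, 0-0010, 00-010, 001100, 01010-, 011110, 1-0011, 10-011, 100-11, 1000-1, 101101, 101110, 11001-, 111000
PI chart (minterm → PIs covering it):
  1 | -00001  (sole → essential)
  2 | 0-0010,00-010
  7 | -00111  (sole → essential)
  18 | -10010,0-0010
  20 | 01010-  (sole → essential)
  21 | -10101,01010-
  30 | 011110  (sole → essential)
  33 | -00001,1000-1
  35 | 1-0011,10-011,100-11,1000-1
  39 | -00111,100-11
  43 | 10-011  (sole → essential)
  45 | 101101  (sole → essential)
  46 | 101110  (sole → essential)
  50 | -10010,11001-
  51 | 1-0011,11001-
  53 | -10101  (sole → essential)
  56 | 111000  (sole → essential)
Essential prime implicants: -00001, -00111, -10101, 01010-, 011110, 10-011, 101101, 101110, 111000

NO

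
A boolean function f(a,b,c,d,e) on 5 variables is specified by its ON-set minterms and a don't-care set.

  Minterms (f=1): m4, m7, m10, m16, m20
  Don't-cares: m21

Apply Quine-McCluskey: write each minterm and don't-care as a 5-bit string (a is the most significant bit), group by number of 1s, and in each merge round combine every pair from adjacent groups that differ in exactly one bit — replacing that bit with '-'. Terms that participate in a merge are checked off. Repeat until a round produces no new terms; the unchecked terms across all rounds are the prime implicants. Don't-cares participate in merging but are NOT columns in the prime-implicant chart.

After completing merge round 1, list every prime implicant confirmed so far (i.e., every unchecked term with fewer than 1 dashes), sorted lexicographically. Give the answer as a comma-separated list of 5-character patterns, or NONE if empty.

size-2^0 implicants → 00100(✓)  00111  01010  10000(✓)  10100(✓)  10101(✓)
size-2^1 implicants → -0100  10-00  1010-
Unchecked terms (primes): -0100, 00111, 01010, 10-00, 1010-

00111, 01010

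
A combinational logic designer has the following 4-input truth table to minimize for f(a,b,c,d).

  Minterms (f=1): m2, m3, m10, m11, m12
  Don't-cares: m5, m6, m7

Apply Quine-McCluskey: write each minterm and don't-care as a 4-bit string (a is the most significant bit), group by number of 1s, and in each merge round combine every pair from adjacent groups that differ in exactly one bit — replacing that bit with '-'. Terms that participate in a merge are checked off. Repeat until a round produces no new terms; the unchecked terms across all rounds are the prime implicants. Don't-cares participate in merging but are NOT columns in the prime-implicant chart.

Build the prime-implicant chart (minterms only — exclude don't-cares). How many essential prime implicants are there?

size-2^0 implicants → 0010(✓)  0011(✓)  0101(✓)  0110(✓)  0111(✓)  1010(✓)  1011(✓)  1100
size-2^1 implicants → -010(✓)  -011(✓)  0-10(✓)  0-11(✓)  001-(✓)  01-1  011-(✓)  101-(✓)
size-2^2 implicants → -01-  0-1-
Unchecked terms (primes): -01-, 0-1-, 01-1, 1100
Minterm coverage:
  m2 ⊆ -01-,0-1-
  m3 ⊆ -01-,0-1-
  m10 ⊆ -01- [E]
  m11 ⊆ -01- [E]
  m12 ⊆ 1100 [E]
E = {-01-, 1100}

2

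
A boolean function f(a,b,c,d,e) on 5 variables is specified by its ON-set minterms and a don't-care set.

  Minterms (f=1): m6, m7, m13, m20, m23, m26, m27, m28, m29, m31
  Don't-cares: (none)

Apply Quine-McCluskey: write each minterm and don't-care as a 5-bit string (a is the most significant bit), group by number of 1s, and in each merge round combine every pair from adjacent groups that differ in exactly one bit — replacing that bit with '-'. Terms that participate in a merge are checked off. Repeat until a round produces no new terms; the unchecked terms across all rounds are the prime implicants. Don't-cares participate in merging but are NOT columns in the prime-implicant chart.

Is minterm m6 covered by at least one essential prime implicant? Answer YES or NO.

YES

Round 0: 00110✓ 00111✓ 01101✓ 10100✓ 10111✓ 11010✓ 11011✓ 11100✓ 11101✓ 11111✓
Round 1: -0111 -1101 0011- 1-100 1-111 11-11 1101- 111-1 1110-
PIs = {-0111, -1101, 0011-, 1-100, 1-111, 11-11, 1101-, 111-1, 1110-}
Coverage chart:
  m6: 0011- ←essential
  m7: -0111,0011-
  m13: -1101 ←essential
  m20: 1-100 ←essential
  m23: -0111,1-111
  m26: 1101- ←essential
  m27: 11-11,1101-
  m28: 1-100,1110-
  m29: -1101,111-1,1110-
  m31: 1-111,11-11,111-1
Essential: -1101, 0011-, 1-100, 1101-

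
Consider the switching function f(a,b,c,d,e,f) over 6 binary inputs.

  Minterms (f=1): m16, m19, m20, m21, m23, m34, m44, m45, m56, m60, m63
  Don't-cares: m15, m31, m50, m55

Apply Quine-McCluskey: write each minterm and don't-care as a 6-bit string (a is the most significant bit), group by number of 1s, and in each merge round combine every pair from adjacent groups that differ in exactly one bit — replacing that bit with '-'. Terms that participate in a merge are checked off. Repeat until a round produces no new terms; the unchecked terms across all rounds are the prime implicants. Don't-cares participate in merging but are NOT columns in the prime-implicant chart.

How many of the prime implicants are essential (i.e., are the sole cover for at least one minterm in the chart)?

Round 0: 001111✓ 010000✓ 010011✓ 010100✓ 010101✓ 010111✓ 011111✓ 100010✓ 101100✓ 101101✓ 110010✓ 110111✓ 111000✓ 111100✓ 111111✓
Round 1: -10111✓ -11111✓ 0-1111 01-111✓ 010-00 010-11 0101-1 01010- 1-0010 1-1100 10110- 11-111✓ 111-00
Round 2: -1-111
PIs = {-1-111, 0-1111, 010-00, 010-11, 0101-1, 01010-, 1-0010, 1-1100, 10110-, 111-00}
Coverage chart:
  m16: 010-00 ←essential
  m19: 010-11 ←essential
  m20: 010-00,01010-
  m21: 0101-1,01010-
  m23: -1-111,010-11,0101-1
  m34: 1-0010 ←essential
  m44: 1-1100,10110-
  m45: 10110- ←essential
  m56: 111-00 ←essential
  m60: 1-1100,111-00
  m63: -1-111 ←essential
Essential: -1-111, 010-00, 010-11, 1-0010, 10110-, 111-00

6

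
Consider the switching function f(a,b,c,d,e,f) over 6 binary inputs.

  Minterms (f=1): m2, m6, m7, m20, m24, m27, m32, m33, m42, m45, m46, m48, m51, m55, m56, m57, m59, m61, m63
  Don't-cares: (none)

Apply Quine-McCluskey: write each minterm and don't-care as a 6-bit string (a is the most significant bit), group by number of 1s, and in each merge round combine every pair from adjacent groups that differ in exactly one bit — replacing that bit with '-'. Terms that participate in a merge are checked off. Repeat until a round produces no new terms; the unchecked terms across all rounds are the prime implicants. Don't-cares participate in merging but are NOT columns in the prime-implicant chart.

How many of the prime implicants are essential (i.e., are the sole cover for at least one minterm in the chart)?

size-2^0 implicants → 000010(✓)  000110(✓)  000111(✓)  010100  011000(✓)  011011(✓)  100000(✓)  100001(✓)  101010(✓)  101101(✓)  101110(✓)  110000(✓)  110011(✓)  110111(✓)  111000(✓)  111001(✓)  111011(✓)  111101(✓)  111111(✓)
size-2^1 implicants → -11000  -11011  000-10  00011-  1-0000  1-1101  10000-  101-10  11-000  11-011(✓)  11-111(✓)  110-11(✓)  111-01(✓)  111-11(✓)  1110-1(✓)  11100-  1111-1(✓)
size-2^2 implicants → 11--11  111--1
Unchecked terms (primes): -11000, -11011, 000-10, 00011-, 010100, 1-0000, 1-1101, 10000-, 101-10, 11--11, 11-000, 111--1, 11100-
Minterm coverage:
  m2 ⊆ 000-10 [E]
  m6 ⊆ 000-10,00011-
  m7 ⊆ 00011- [E]
  m20 ⊆ 010100 [E]
  m24 ⊆ -11000 [E]
  m27 ⊆ -11011 [E]
  m32 ⊆ 1-0000,10000-
  m33 ⊆ 10000- [E]
  m42 ⊆ 101-10 [E]
  m45 ⊆ 1-1101 [E]
  m46 ⊆ 101-10 [E]
  m48 ⊆ 1-0000,11-000
  m51 ⊆ 11--11 [E]
  m55 ⊆ 11--11 [E]
  m56 ⊆ -11000,11-000,11100-
  m57 ⊆ 111--1,11100-
  m59 ⊆ -11011,11--11,111--1
  m61 ⊆ 1-1101,111--1
  m63 ⊆ 11--11,111--1
E = {-11000, -11011, 000-10, 00011-, 010100, 1-1101, 10000-, 101-10, 11--11}

9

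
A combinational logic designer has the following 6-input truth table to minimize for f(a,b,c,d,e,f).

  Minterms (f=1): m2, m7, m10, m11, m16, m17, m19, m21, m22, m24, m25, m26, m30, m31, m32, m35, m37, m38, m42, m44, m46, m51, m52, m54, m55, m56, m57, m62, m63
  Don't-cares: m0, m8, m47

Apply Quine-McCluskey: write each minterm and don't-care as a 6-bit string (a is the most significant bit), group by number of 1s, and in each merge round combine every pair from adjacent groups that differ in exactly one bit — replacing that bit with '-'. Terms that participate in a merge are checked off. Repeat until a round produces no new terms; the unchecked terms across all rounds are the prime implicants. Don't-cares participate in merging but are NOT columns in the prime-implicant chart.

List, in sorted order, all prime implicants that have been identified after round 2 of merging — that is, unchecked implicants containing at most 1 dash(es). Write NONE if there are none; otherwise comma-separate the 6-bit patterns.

size-2^0 implicants → 000000(✓)  000010(✓)  000111  001000(✓)  001010(✓)  001011(✓)  010000(✓)  010001(✓)  010011(✓)  010101(✓)  010110(✓)  011000(✓)  011001(✓)  011010(✓)  011110(✓)  011111(✓)  100000(✓)  100011(✓)  100101  100110(✓)  101010(✓)  101100(✓)  101110(✓)  101111(✓)  110011(✓)  110100(✓)  110110(✓)  110111(✓)  111000(✓)  111001(✓)  111110(✓)  111111(✓)
size-2^1 implicants → -00000  -01010  -10011  -10110(✓)  -11000(✓)  -11001(✓)  -11110(✓)  -11111(✓)  0-0000(✓)  0-1000(✓)  0-1010(✓)  00-000(✓)  00-010(✓)  0000-0(✓)  0010-0(✓)  00101-  01-000(✓)  01-001(✓)  01-110(✓)  010-01  0100-1  01000-(✓)  011-10  0110-0(✓)  01100-(✓)  01111-(✓)  1-0011  1-0110(✓)  1-1110(✓)  1-1111(✓)  10-110(✓)  101-10  1011-0  10111-(✓)  11-110(✓)  11-111(✓)  110-11  1101-0  11011-(✓)  11100-(✓)  11111-(✓)
size-2^2 implicants → -1-110  -1100-  -1111-  0--000  0-10-0  00-0-0  01-00-  1--110  1-111-  11-11-
Unchecked terms (primes): -00000, -01010, -1-110, -10011, -1100-, -1111-, 0--000, 0-10-0, 00-0-0, 000111, 00101-, 01-00-, 010-01, 0100-1, 011-10, 1--110, 1-0011, 1-111-, 100101, 101-10, 1011-0, 11-11-, 110-11, 1101-0

-00000, -01010, -10011, 000111, 00101-, 010-01, 0100-1, 011-10, 1-0011, 100101, 101-10, 1011-0, 110-11, 1101-0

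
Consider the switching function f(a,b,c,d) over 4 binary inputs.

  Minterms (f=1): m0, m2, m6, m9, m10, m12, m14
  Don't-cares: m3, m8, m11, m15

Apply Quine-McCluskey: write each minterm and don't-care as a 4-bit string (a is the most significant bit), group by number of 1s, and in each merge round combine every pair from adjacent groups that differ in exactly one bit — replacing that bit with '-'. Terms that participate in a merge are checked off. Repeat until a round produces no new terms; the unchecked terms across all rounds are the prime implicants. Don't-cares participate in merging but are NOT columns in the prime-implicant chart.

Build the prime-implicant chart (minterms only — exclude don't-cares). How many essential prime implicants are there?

4

Round 0: 0000✓ 0010✓ 0011✓ 0110✓ 1000✓ 1001✓ 1010✓ 1011✓ 1100✓ 1110✓ 1111✓
Round 1: -000✓ -010✓ -011✓ -110✓ 0-10✓ 00-0✓ 001-✓ 1-00✓ 1-10✓ 1-11✓ 10-0✓ 10-1✓ 100-✓ 101-✓ 11-0✓ 111-✓
Round 2: --10 -0-0 -01- 1--0 1-1- 10--
PIs = {--10, -0-0, -01-, 1--0, 1-1-, 10--}
Coverage chart:
  m0: -0-0 ←essential
  m2: --10,-0-0,-01-
  m6: --10 ←essential
  m9: 10-- ←essential
  m10: --10,-0-0,-01-,1--0,1-1-,10--
  m12: 1--0 ←essential
  m14: --10,1--0,1-1-
Essential: --10, -0-0, 1--0, 10--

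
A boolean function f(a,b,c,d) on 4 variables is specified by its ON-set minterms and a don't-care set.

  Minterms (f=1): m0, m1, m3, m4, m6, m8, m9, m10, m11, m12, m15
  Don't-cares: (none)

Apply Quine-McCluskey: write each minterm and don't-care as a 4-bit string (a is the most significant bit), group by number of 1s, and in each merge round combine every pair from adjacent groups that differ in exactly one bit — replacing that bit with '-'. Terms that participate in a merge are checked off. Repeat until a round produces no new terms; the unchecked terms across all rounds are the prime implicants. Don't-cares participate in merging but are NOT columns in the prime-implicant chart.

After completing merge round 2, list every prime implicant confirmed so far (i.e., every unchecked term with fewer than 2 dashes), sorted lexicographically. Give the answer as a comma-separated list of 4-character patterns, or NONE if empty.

01-0, 1-11

[col 0] 0000*, 0001*, 0011*, 0100*, 0110*, 1000*, 1001*, 1010*, 1011*, 1100*, 1111*
[col 1] -000*, -001*, -011*, -100*, 0-00*, 00-1*, 000-*, 01-0, 1-00*, 1-11, 10-0*, 10-1*, 100-*, 101-*
[col 2] --00, -0-1, -00-, 10--
Prime implicants: --00, -0-1, -00-, 01-0, 1-11, 10--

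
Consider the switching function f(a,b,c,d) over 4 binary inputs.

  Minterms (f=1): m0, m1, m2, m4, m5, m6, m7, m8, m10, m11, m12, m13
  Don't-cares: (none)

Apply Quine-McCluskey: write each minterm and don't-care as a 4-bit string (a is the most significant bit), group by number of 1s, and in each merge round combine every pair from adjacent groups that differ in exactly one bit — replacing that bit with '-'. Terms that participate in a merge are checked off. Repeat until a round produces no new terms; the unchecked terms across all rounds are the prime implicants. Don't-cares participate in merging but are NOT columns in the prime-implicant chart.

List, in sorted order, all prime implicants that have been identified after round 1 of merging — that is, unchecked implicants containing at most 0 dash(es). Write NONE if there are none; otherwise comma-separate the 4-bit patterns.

Round 0: 0000✓ 0001✓ 0010✓ 0100✓ 0101✓ 0110✓ 0111✓ 1000✓ 1010✓ 1011✓ 1100✓ 1101✓
Round 1: -000✓ -010✓ -100✓ -101✓ 0-00✓ 0-01✓ 0-10✓ 00-0✓ 000-✓ 01-0✓ 01-1✓ 010-✓ 011-✓ 1-00✓ 10-0✓ 101- 110-✓
Round 2: --00 -0-0 -10- 0--0 0-0- 01--
PIs = {--00, -0-0, -10-, 0--0, 0-0-, 01--, 101-}

NONE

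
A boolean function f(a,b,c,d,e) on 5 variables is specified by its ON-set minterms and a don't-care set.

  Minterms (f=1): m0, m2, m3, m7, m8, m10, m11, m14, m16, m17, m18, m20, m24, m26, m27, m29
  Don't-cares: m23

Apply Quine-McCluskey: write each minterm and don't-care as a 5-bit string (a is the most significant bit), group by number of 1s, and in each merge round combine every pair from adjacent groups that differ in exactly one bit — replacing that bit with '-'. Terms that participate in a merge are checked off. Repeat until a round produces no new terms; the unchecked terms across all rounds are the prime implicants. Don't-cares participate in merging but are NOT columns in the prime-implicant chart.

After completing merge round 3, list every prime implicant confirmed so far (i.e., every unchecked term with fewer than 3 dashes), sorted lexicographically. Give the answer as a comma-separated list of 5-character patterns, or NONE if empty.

Round 0: 00000✓ 00010✓ 00011✓ 00111✓ 01000✓ 01010✓ 01011✓ 01110✓ 10000✓ 10001✓ 10010✓ 10100✓ 10111✓ 11000✓ 11010✓ 11011✓ 11101
Round 1: -0000✓ -0010✓ -0111 -1000✓ -1010✓ -1011✓ 0-000✓ 0-010✓ 0-011✓ 00-11 000-0✓ 0001-✓ 01-10 010-0✓ 0101-✓ 1-000✓ 1-010✓ 10-00 100-0✓ 1000- 110-0✓ 1101-✓
Round 2: --000✓ --010✓ -00-0✓ -10-0✓ -101- 0-0-0✓ 0-01- 1-0-0✓
Round 3: --0-0
PIs = {--0-0, -0111, -101-, 0-01-, 00-11, 01-10, 10-00, 1000-, 11101}

-0111, -101-, 0-01-, 00-11, 01-10, 10-00, 1000-, 11101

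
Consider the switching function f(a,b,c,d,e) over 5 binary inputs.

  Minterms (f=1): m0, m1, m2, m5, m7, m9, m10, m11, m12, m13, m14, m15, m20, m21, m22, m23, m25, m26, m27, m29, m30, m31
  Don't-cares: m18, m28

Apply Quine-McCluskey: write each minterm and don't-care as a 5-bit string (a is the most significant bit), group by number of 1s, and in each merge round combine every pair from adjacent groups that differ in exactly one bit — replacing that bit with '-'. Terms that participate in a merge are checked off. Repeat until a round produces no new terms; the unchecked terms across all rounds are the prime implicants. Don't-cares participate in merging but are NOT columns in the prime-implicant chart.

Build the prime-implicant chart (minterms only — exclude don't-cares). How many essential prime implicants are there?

4

Round 0: 00000✓ 00001✓ 00010✓ 00101✓ 00111✓ 01001✓ 01010✓ 01011✓ 01100✓ 01101✓ 01110✓ 01111✓ 10010✓ 10100✓ 10101✓ 10110✓ 10111✓ 11001✓ 11010✓ 11011✓ 11100✓ 11101✓ 11110✓ 11111✓
Round 1: -0010✓ -0101✓ -0111✓ -1001✓ -1010✓ -1011✓ -1100✓ -1101✓ -1110✓ -1111✓ 0-001✓ 0-010✓ 0-101✓ 0-111✓ 00-01✓ 000-0 0000- 001-1✓ 01-01✓ 01-10✓ 01-11✓ 010-1✓ 0101-✓ 011-0✓ 011-1✓ 0110-✓ 0111-✓ 1-010✓ 1-100✓ 1-101✓ 1-110✓ 1-111✓ 10-10✓ 101-0✓ 101-1✓ 1010-✓ 1011-✓ 11-01✓ 11-10✓ 11-11✓ 110-1✓ 1101-✓ 111-0✓ 111-1✓ 1110-✓ 1111-✓
Round 2: --010 --101✓ --111✓ -01-1✓ -1-01✓ -1-10✓ -1-11✓ -10-1✓ -101-✓ -11-0✓ -11-1✓ -110-✓ -111-✓ 0--01 0-1-1✓ 01--1✓ 01-1-✓ 011--✓ 1--10 1-1-0✓ 1-1-1✓ 1-10-✓ 1-11-✓ 101--✓ 11--1✓ 11-1-✓ 111--✓
Round 3: --1-1 -1--1 -1-1- -11-- 1-1--
PIs = {--010, --1-1, -1--1, -1-1-, -11--, 0--01, 000-0, 0000-, 1--10, 1-1--}
Coverage chart:
  m0: 000-0,0000-
  m1: 0--01,0000-
  m2: --010,000-0
  m5: --1-1,0--01
  m7: --1-1 ←essential
  m9: -1--1,0--01
  m10: --010,-1-1-
  m11: -1--1,-1-1-
  m12: -11-- ←essential
  m13: --1-1,-1--1,-11--,0--01
  m14: -1-1-,-11--
  m15: --1-1,-1--1,-1-1-,-11--
  m20: 1-1-- ←essential
  m21: --1-1,1-1--
  m22: 1--10,1-1--
  m23: --1-1,1-1--
  m25: -1--1 ←essential
  m26: --010,-1-1-,1--10
  m27: -1--1,-1-1-
  m29: --1-1,-1--1,-11--,1-1--
  m30: -1-1-,-11--,1--10,1-1--
  m31: --1-1,-1--1,-1-1-,-11--,1-1--
Essential: --1-1, -1--1, -11--, 1-1--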